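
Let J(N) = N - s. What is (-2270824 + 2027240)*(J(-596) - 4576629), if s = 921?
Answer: 1115163115264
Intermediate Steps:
J(N) = -921 + N (J(N) = N - 1*921 = N - 921 = -921 + N)
(-2270824 + 2027240)*(J(-596) - 4576629) = (-2270824 + 2027240)*((-921 - 596) - 4576629) = -243584*(-1517 - 4576629) = -243584*(-4578146) = 1115163115264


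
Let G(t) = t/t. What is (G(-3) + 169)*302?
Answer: 51340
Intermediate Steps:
G(t) = 1
(G(-3) + 169)*302 = (1 + 169)*302 = 170*302 = 51340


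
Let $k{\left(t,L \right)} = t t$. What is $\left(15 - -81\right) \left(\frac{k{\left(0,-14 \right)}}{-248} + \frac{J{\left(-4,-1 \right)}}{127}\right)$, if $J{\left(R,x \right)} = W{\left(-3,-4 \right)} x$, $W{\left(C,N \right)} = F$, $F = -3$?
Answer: $\frac{288}{127} \approx 2.2677$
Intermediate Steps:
$W{\left(C,N \right)} = -3$
$J{\left(R,x \right)} = - 3 x$
$k{\left(t,L \right)} = t^{2}$
$\left(15 - -81\right) \left(\frac{k{\left(0,-14 \right)}}{-248} + \frac{J{\left(-4,-1 \right)}}{127}\right) = \left(15 - -81\right) \left(\frac{0^{2}}{-248} + \frac{\left(-3\right) \left(-1\right)}{127}\right) = \left(15 + 81\right) \left(0 \left(- \frac{1}{248}\right) + 3 \cdot \frac{1}{127}\right) = 96 \left(0 + \frac{3}{127}\right) = 96 \cdot \frac{3}{127} = \frac{288}{127}$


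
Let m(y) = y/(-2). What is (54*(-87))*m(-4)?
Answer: -9396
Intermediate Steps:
m(y) = -y/2 (m(y) = y*(-1/2) = -y/2)
(54*(-87))*m(-4) = (54*(-87))*(-1/2*(-4)) = -4698*2 = -9396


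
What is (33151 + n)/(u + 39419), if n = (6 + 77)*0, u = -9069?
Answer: 33151/30350 ≈ 1.0923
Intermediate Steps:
n = 0 (n = 83*0 = 0)
(33151 + n)/(u + 39419) = (33151 + 0)/(-9069 + 39419) = 33151/30350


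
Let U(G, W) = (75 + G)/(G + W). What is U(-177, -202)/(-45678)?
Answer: -17/2885327 ≈ -5.8919e-6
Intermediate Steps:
U(G, W) = (75 + G)/(G + W)
U(-177, -202)/(-45678) = ((75 - 177)/(-177 - 202))/(-45678) = (-102/(-379))*(-1/45678) = -1/379*(-102)*(-1/45678) = (102/379)*(-1/45678) = -17/2885327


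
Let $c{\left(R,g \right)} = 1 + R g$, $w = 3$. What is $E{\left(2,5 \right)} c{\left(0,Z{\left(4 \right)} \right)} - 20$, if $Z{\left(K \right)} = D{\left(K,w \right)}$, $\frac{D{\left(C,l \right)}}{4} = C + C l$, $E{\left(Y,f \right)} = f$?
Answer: $-15$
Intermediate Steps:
$D{\left(C,l \right)} = 4 C + 4 C l$ ($D{\left(C,l \right)} = 4 \left(C + C l\right) = 4 C + 4 C l$)
$Z{\left(K \right)} = 16 K$ ($Z{\left(K \right)} = 4 K \left(1 + 3\right) = 4 K 4 = 16 K$)
$E{\left(2,5 \right)} c{\left(0,Z{\left(4 \right)} \right)} - 20 = 5 \left(1 + 0 \cdot 16 \cdot 4\right) - 20 = 5 \left(1 + 0 \cdot 64\right) - 20 = 5 \left(1 + 0\right) - 20 = 5 \cdot 1 - 20 = 5 - 20 = -15$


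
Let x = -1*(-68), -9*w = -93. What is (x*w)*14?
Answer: 29512/3 ≈ 9837.3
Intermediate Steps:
w = 31/3 (w = -⅑*(-93) = 31/3 ≈ 10.333)
x = 68
(x*w)*14 = (68*(31/3))*14 = (2108/3)*14 = 29512/3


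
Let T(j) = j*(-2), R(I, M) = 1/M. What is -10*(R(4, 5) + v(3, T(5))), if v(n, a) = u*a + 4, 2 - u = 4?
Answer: -242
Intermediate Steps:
u = -2 (u = 2 - 1*4 = 2 - 4 = -2)
T(j) = -2*j
v(n, a) = 4 - 2*a (v(n, a) = -2*a + 4 = 4 - 2*a)
-10*(R(4, 5) + v(3, T(5))) = -10*(1/5 + (4 - (-4)*5)) = -10*(1/5 + (4 - 2*(-10))) = -10*(1/5 + (4 + 20)) = -10*(1/5 + 24) = -10*121/5 = -242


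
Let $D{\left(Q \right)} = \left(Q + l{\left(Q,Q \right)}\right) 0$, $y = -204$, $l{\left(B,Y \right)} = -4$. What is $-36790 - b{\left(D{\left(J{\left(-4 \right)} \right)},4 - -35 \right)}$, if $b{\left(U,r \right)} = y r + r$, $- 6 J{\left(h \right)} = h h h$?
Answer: $-28873$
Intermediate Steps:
$J{\left(h \right)} = - \frac{h^{3}}{6}$ ($J{\left(h \right)} = - \frac{h h h}{6} = - \frac{h^{2} h}{6} = - \frac{h^{3}}{6}$)
$D{\left(Q \right)} = 0$ ($D{\left(Q \right)} = \left(Q - 4\right) 0 = \left(-4 + Q\right) 0 = 0$)
$b{\left(U,r \right)} = - 203 r$ ($b{\left(U,r \right)} = - 204 r + r = - 203 r$)
$-36790 - b{\left(D{\left(J{\left(-4 \right)} \right)},4 - -35 \right)} = -36790 - - 203 \left(4 - -35\right) = -36790 - - 203 \left(4 + 35\right) = -36790 - \left(-203\right) 39 = -36790 - -7917 = -36790 + 7917 = -28873$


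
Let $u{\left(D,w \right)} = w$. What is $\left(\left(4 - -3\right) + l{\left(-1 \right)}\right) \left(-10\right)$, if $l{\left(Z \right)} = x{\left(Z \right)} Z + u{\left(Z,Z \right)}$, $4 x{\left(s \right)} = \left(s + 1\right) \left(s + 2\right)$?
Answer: $-60$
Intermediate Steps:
$x{\left(s \right)} = \frac{\left(1 + s\right) \left(2 + s\right)}{4}$ ($x{\left(s \right)} = \frac{\left(s + 1\right) \left(s + 2\right)}{4} = \frac{\left(1 + s\right) \left(2 + s\right)}{4}$)
$l{\left(Z \right)} = Z + Z \left(\frac{1}{2} + \frac{Z^{2}}{4} + \frac{3 Z}{4}\right)$ ($l{\left(Z \right)} = \left(\frac{1}{2} + \frac{Z^{2}}{4} + \frac{3 Z}{4}\right) Z + Z = Z \left(\frac{1}{2} + \frac{Z^{2}}{4} + \frac{3 Z}{4}\right) + Z = Z + Z \left(\frac{1}{2} + \frac{Z^{2}}{4} + \frac{3 Z}{4}\right)$)
$\left(\left(4 - -3\right) + l{\left(-1 \right)}\right) \left(-10\right) = \left(\left(4 - -3\right) + \frac{1}{4} \left(-1\right) \left(6 + \left(-1\right)^{2} + 3 \left(-1\right)\right)\right) \left(-10\right) = \left(\left(4 + 3\right) + \frac{1}{4} \left(-1\right) \left(6 + 1 - 3\right)\right) \left(-10\right) = \left(7 + \frac{1}{4} \left(-1\right) 4\right) \left(-10\right) = \left(7 - 1\right) \left(-10\right) = 6 \left(-10\right) = -60$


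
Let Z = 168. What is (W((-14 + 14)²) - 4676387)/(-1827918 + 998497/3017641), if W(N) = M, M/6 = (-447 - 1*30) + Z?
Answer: 14117251849481/5515999302941 ≈ 2.5593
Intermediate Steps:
M = -1854 (M = 6*((-447 - 1*30) + 168) = 6*((-447 - 30) + 168) = 6*(-477 + 168) = 6*(-309) = -1854)
W(N) = -1854
(W((-14 + 14)²) - 4676387)/(-1827918 + 998497/3017641) = (-1854 - 4676387)/(-1827918 + 998497/3017641) = -4678241/(-1827918 + 998497*(1/3017641)) = -4678241/(-1827918 + 998497/3017641) = -4678241/(-5515999302941/3017641) = -4678241*(-3017641/5515999302941) = 14117251849481/5515999302941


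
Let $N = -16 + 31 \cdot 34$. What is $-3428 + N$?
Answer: $-2390$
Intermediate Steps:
$N = 1038$ ($N = -16 + 1054 = 1038$)
$-3428 + N = -3428 + 1038 = -2390$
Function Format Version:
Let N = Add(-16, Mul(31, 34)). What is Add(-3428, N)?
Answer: -2390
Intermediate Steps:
N = 1038 (N = Add(-16, 1054) = 1038)
Add(-3428, N) = Add(-3428, 1038) = -2390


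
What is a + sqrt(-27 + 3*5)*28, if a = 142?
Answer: 142 + 56*I*sqrt(3) ≈ 142.0 + 96.995*I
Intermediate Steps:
a + sqrt(-27 + 3*5)*28 = 142 + sqrt(-27 + 3*5)*28 = 142 + sqrt(-27 + 15)*28 = 142 + sqrt(-12)*28 = 142 + (2*I*sqrt(3))*28 = 142 + 56*I*sqrt(3)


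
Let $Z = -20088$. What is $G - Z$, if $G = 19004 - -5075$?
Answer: $44167$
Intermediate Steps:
$G = 24079$ ($G = 19004 + 5075 = 24079$)
$G - Z = 24079 - -20088 = 24079 + 20088 = 44167$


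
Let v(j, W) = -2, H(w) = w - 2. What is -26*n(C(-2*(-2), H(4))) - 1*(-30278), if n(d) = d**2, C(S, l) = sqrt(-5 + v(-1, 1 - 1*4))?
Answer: 30460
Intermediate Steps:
H(w) = -2 + w
C(S, l) = I*sqrt(7) (C(S, l) = sqrt(-5 - 2) = sqrt(-7) = I*sqrt(7))
-26*n(C(-2*(-2), H(4))) - 1*(-30278) = -26*(I*sqrt(7))**2 - 1*(-30278) = -26*(-7) + 30278 = 182 + 30278 = 30460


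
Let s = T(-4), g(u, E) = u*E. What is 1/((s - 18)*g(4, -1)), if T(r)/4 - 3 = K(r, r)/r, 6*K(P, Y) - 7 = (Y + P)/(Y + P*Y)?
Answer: 9/254 ≈ 0.035433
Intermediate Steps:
K(P, Y) = 7/6 + (P + Y)/(6*(Y + P*Y)) (K(P, Y) = 7/6 + ((Y + P)/(Y + P*Y))/6 = 7/6 + ((P + Y)/(Y + P*Y))/6 = 7/6 + (P + Y)/(6*(Y + P*Y)))
T(r) = 12 + 2*(7*r² + 9*r)/(3*r²*(1 + r)) (T(r) = 12 + 4*(((r + 8*r + 7*r*r)/(6*r*(1 + r)))/r) = 12 + 4*(((r + 8*r + 7*r²)/(6*r*(1 + r)))/r) = 12 + 4*(((7*r² + 9*r)/(6*r*(1 + r)))/r) = 12 + 4*((7*r² + 9*r)/(6*r²*(1 + r))) = 12 + 2*(7*r² + 9*r)/(3*r²*(1 + r)))
g(u, E) = E*u
s = 197/18 (s = (⅔)*(9 + 18*(-4)² + 25*(-4))/(-4*(1 - 4)) = (⅔)*(-¼)*(9 + 18*16 - 100)/(-3) = (⅔)*(-¼)*(-⅓)*(9 + 288 - 100) = (⅔)*(-¼)*(-⅓)*197 = 197/18 ≈ 10.944)
1/((s - 18)*g(4, -1)) = 1/((197/18 - 18)*(-1*4)) = 1/(-127/18*(-4)) = 1/(254/9) = 9/254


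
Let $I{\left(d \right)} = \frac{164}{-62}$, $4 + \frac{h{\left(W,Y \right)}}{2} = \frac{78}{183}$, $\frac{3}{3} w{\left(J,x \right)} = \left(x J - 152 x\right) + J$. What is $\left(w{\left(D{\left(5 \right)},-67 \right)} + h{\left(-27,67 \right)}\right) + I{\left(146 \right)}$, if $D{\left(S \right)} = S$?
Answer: $\frac{18615396}{1891} \approx 9844.2$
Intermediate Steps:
$w{\left(J,x \right)} = J - 152 x + J x$ ($w{\left(J,x \right)} = \left(x J - 152 x\right) + J = \left(J x - 152 x\right) + J = \left(- 152 x + J x\right) + J = J - 152 x + J x$)
$h{\left(W,Y \right)} = - \frac{436}{61}$ ($h{\left(W,Y \right)} = -8 + 2 \cdot \frac{78}{183} = -8 + 2 \cdot 78 \cdot \frac{1}{183} = -8 + 2 \cdot \frac{26}{61} = -8 + \frac{52}{61} = - \frac{436}{61}$)
$I{\left(d \right)} = - \frac{82}{31}$ ($I{\left(d \right)} = 164 \left(- \frac{1}{62}\right) = - \frac{82}{31}$)
$\left(w{\left(D{\left(5 \right)},-67 \right)} + h{\left(-27,67 \right)}\right) + I{\left(146 \right)} = \left(\left(5 - -10184 + 5 \left(-67\right)\right) - \frac{436}{61}\right) - \frac{82}{31} = \left(\left(5 + 10184 - 335\right) - \frac{436}{61}\right) - \frac{82}{31} = \left(9854 - \frac{436}{61}\right) - \frac{82}{31} = \frac{600658}{61} - \frac{82}{31} = \frac{18615396}{1891}$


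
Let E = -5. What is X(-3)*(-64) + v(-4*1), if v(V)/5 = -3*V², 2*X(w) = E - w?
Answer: -176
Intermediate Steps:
X(w) = -5/2 - w/2 (X(w) = (-5 - w)/2 = -5/2 - w/2)
v(V) = -15*V² (v(V) = 5*(-3*V²) = -15*V²)
X(-3)*(-64) + v(-4*1) = (-5/2 - ½*(-3))*(-64) - 15*(-4*1)² = (-5/2 + 3/2)*(-64) - 15*(-4)² = -1*(-64) - 15*16 = 64 - 240 = -176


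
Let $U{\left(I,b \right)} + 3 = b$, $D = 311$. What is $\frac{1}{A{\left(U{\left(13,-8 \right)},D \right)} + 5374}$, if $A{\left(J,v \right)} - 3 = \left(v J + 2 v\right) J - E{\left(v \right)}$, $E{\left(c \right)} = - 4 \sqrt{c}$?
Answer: $\frac{18083}{653987290} - \frac{\sqrt{311}}{326993645} \approx 2.7596 \cdot 10^{-5}$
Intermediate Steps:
$U{\left(I,b \right)} = -3 + b$
$A{\left(J,v \right)} = 3 + 4 \sqrt{v} + J \left(2 v + J v\right)$ ($A{\left(J,v \right)} = 3 + \left(\left(v J + 2 v\right) J - - 4 \sqrt{v}\right) = 3 + \left(\left(J v + 2 v\right) J + 4 \sqrt{v}\right) = 3 + \left(\left(2 v + J v\right) J + 4 \sqrt{v}\right) = 3 + \left(J \left(2 v + J v\right) + 4 \sqrt{v}\right) = 3 + \left(4 \sqrt{v} + J \left(2 v + J v\right)\right) = 3 + 4 \sqrt{v} + J \left(2 v + J v\right)$)
$\frac{1}{A{\left(U{\left(13,-8 \right)},D \right)} + 5374} = \frac{1}{\left(3 + 4 \sqrt{311} + 311 \left(-3 - 8\right)^{2} + 2 \left(-3 - 8\right) 311\right) + 5374} = \frac{1}{\left(3 + 4 \sqrt{311} + 311 \left(-11\right)^{2} + 2 \left(-11\right) 311\right) + 5374} = \frac{1}{\left(3 + 4 \sqrt{311} + 311 \cdot 121 - 6842\right) + 5374} = \frac{1}{\left(3 + 4 \sqrt{311} + 37631 - 6842\right) + 5374} = \frac{1}{\left(30792 + 4 \sqrt{311}\right) + 5374} = \frac{1}{36166 + 4 \sqrt{311}}$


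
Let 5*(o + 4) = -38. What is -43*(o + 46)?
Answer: -7396/5 ≈ -1479.2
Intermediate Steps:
o = -58/5 (o = -4 + (1/5)*(-38) = -4 - 38/5 = -58/5 ≈ -11.600)
-43*(o + 46) = -43*(-58/5 + 46) = -43*172/5 = -7396/5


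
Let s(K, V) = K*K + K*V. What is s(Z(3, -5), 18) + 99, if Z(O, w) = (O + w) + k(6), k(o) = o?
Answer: 187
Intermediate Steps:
Z(O, w) = 6 + O + w (Z(O, w) = (O + w) + 6 = 6 + O + w)
s(K, V) = K² + K*V
s(Z(3, -5), 18) + 99 = (6 + 3 - 5)*((6 + 3 - 5) + 18) + 99 = 4*(4 + 18) + 99 = 4*22 + 99 = 88 + 99 = 187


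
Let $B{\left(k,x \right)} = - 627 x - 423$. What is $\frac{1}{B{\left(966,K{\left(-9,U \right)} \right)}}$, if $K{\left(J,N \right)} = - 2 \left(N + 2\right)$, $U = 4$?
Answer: $\frac{1}{7101} \approx 0.00014083$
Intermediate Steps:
$K{\left(J,N \right)} = -4 - 2 N$ ($K{\left(J,N \right)} = - 2 \left(2 + N\right) = -4 - 2 N$)
$B{\left(k,x \right)} = -423 - 627 x$
$\frac{1}{B{\left(966,K{\left(-9,U \right)} \right)}} = \frac{1}{-423 - 627 \left(-4 - 8\right)} = \frac{1}{-423 - -7524} = \frac{1}{-423 + 7524} = \frac{1}{7101}$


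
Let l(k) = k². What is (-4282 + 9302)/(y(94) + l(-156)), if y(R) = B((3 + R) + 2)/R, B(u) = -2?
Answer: 235940/1143791 ≈ 0.20628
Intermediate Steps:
y(R) = -2/R
(-4282 + 9302)/(y(94) + l(-156)) = (-4282 + 9302)/(-2/94 + (-156)²) = 5020/(-2*1/94 + 24336) = 5020/(-1/47 + 24336) = 5020/(1143791/47) = 5020*(47/1143791) = 235940/1143791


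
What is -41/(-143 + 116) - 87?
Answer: -2308/27 ≈ -85.481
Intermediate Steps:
-41/(-143 + 116) - 87 = -41/(-27) - 87 = -1/27*(-41) - 87 = 41/27 - 87 = -2308/27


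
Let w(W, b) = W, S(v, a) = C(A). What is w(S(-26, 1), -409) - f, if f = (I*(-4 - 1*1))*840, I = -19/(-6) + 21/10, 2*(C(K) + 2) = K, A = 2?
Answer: 22119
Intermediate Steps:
C(K) = -2 + K/2
I = 79/15 (I = -19*(-⅙) + 21*(⅒) = 19/6 + 21/10 = 79/15 ≈ 5.2667)
S(v, a) = -1 (S(v, a) = -2 + (½)*2 = -2 + 1 = -1)
f = -22120 (f = (79*(-4 - 1*1)/15)*840 = (79*(-4 - 1)/15)*840 = ((79/15)*(-5))*840 = -79/3*840 = -22120)
w(S(-26, 1), -409) - f = -1 - 1*(-22120) = -1 + 22120 = 22119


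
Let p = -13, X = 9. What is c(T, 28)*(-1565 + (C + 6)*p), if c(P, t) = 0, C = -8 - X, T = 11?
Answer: 0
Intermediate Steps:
C = -17 (C = -8 - 1*9 = -8 - 9 = -17)
c(T, 28)*(-1565 + (C + 6)*p) = 0*(-1565 + (-17 + 6)*(-13)) = 0*(-1565 - 11*(-13)) = 0*(-1565 + 143) = 0*(-1422) = 0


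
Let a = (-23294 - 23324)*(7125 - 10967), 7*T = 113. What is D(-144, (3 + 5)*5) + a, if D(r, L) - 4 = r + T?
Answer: 1253743625/7 ≈ 1.7911e+8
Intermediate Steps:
T = 113/7 (T = (⅐)*113 = 113/7 ≈ 16.143)
D(r, L) = 141/7 + r (D(r, L) = 4 + (r + 113/7) = 4 + (113/7 + r) = 141/7 + r)
a = 179106356 (a = -46618*(-3842) = 179106356)
D(-144, (3 + 5)*5) + a = (141/7 - 144) + 179106356 = -867/7 + 179106356 = 1253743625/7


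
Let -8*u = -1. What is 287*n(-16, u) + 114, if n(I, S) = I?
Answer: -4478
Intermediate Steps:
u = ⅛ (u = -⅛*(-1) = ⅛ ≈ 0.12500)
287*n(-16, u) + 114 = 287*(-16) + 114 = -4592 + 114 = -4478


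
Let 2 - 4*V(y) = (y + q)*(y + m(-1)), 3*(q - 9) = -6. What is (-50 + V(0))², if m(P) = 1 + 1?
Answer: 2809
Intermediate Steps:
q = 7 (q = 9 + (⅓)*(-6) = 9 - 2 = 7)
m(P) = 2
V(y) = ½ - (2 + y)*(7 + y)/4 (V(y) = ½ - (y + 7)*(y + 2)/4 = ½ - (7 + y)*(2 + y)/4 = ½ - (2 + y)*(7 + y)/4)
(-50 + V(0))² = (-50 + (-3 - 9/4*0 - ¼*0²))² = (-50 + (-3 + 0 - ¼*0))² = (-50 + (-3 + 0 + 0))² = (-50 - 3)² = (-53)² = 2809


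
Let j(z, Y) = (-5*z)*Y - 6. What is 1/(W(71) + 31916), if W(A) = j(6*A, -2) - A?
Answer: 1/36099 ≈ 2.7702e-5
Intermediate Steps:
j(z, Y) = -6 - 5*Y*z (j(z, Y) = -5*Y*z - 6 = -6 - 5*Y*z)
W(A) = -6 + 59*A (W(A) = (-6 - 5*(-2)*6*A) - A = (-6 + 60*A) - A = -6 + 59*A)
1/(W(71) + 31916) = 1/((-6 + 59*71) + 31916) = 1/((-6 + 4189) + 31916) = 1/(4183 + 31916) = 1/36099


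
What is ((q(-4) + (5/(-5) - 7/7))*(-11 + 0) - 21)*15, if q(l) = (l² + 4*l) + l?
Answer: 675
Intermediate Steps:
q(l) = l² + 5*l
((q(-4) + (5/(-5) - 7/7))*(-11 + 0) - 21)*15 = ((-4*(5 - 4) + (5/(-5) - 7/7))*(-11 + 0) - 21)*15 = ((-4*1 + (5*(-⅕) - 7*⅐))*(-11) - 21)*15 = ((-4 + (-1 - 1))*(-11) - 21)*15 = ((-4 - 2)*(-11) - 21)*15 = (-6*(-11) - 21)*15 = (66 - 21)*15 = 45*15 = 675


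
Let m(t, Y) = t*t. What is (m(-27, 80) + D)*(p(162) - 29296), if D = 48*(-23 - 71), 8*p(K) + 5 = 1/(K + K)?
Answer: 95756369111/864 ≈ 1.1083e+8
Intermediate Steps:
m(t, Y) = t²
p(K) = -5/8 + 1/(16*K) (p(K) = -5/8 + 1/(8*(K + K)) = -5/8 + 1/(8*((2*K))) = -5/8 + (1/(2*K))/8 = -5/8 + 1/(16*K))
D = -4512 (D = 48*(-94) = -4512)
(m(-27, 80) + D)*(p(162) - 29296) = ((-27)² - 4512)*((1/16)*(1 - 10*162)/162 - 29296) = (729 - 4512)*((1/16)*(1/162)*(1 - 1620) - 29296) = -3783*((1/16)*(1/162)*(-1619) - 29296) = -3783*(-1619/2592 - 29296) = -3783*(-75936851/2592) = 95756369111/864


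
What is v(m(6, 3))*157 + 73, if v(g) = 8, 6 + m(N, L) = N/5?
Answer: 1329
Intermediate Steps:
m(N, L) = -6 + N/5
v(m(6, 3))*157 + 73 = 8*157 + 73 = 1256 + 73 = 1329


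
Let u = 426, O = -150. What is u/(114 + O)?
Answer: -71/6 ≈ -11.833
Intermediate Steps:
u/(114 + O) = 426/(114 - 150) = 426/(-36) = 426*(-1/36) = -71/6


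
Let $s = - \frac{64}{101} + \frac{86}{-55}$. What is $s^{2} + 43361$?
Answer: $\frac{1338183808461}{30858025} \approx 43366.0$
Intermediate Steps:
$s = - \frac{12206}{5555}$ ($s = \left(-64\right) \frac{1}{101} + 86 \left(- \frac{1}{55}\right) = - \frac{64}{101} - \frac{86}{55} = - \frac{12206}{5555} \approx -2.1973$)
$s^{2} + 43361 = \left(- \frac{12206}{5555}\right)^{2} + 43361 = \frac{148986436}{30858025} + 43361 = \frac{1338183808461}{30858025}$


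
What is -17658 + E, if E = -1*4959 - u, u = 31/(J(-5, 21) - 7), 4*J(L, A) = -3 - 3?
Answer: -384427/17 ≈ -22613.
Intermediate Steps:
J(L, A) = -3/2 (J(L, A) = (-3 - 3)/4 = (1/4)*(-6) = -3/2)
u = -62/17 (u = 31/(-3/2 - 7) = 31/(-17/2) = 31*(-2/17) = -62/17 ≈ -3.6471)
E = -84241/17 (E = -1*4959 - 1*(-62/17) = -4959 + 62/17 = -84241/17 ≈ -4955.4)
-17658 + E = -17658 - 84241/17 = -384427/17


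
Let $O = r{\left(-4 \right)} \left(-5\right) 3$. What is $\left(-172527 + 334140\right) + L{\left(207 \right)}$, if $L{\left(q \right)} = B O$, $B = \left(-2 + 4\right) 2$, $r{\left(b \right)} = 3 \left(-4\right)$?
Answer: $162333$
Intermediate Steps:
$r{\left(b \right)} = -12$
$B = 4$ ($B = 2 \cdot 2 = 4$)
$O = 180$ ($O = \left(-12\right) \left(-5\right) 3 = 60 \cdot 3 = 180$)
$L{\left(q \right)} = 720$ ($L{\left(q \right)} = 4 \cdot 180 = 720$)
$\left(-172527 + 334140\right) + L{\left(207 \right)} = \left(-172527 + 334140\right) + 720 = 161613 + 720 = 162333$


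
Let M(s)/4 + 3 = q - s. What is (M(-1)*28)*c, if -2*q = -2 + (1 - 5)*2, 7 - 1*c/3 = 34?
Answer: -27216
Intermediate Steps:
c = -81 (c = 21 - 3*34 = 21 - 102 = -81)
q = 5 (q = -(-2 + (1 - 5)*2)/2 = -(-2 - 4*2)/2 = -(-2 - 8)/2 = -½*(-10) = 5)
M(s) = 8 - 4*s (M(s) = -12 + 4*(5 - s) = -12 + (20 - 4*s) = 8 - 4*s)
(M(-1)*28)*c = ((8 - 4*(-1))*28)*(-81) = ((8 + 4)*28)*(-81) = (12*28)*(-81) = 336*(-81) = -27216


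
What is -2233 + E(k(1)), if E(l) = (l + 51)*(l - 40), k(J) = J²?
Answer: -4261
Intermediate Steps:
E(l) = (-40 + l)*(51 + l) (E(l) = (51 + l)*(-40 + l) = (-40 + l)*(51 + l))
-2233 + E(k(1)) = -2233 + (-2040 + (1²)² + 11*1²) = -2233 + (-2040 + 1² + 11*1) = -2233 + (-2040 + 1 + 11) = -2233 - 2028 = -4261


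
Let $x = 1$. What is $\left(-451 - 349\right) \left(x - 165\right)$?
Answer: $131200$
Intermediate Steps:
$\left(-451 - 349\right) \left(x - 165\right) = \left(-451 - 349\right) \left(1 - 165\right) = \left(-800\right) \left(-164\right) = 131200$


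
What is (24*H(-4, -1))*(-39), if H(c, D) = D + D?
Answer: 1872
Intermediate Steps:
H(c, D) = 2*D
(24*H(-4, -1))*(-39) = (24*(2*(-1)))*(-39) = (24*(-2))*(-39) = -48*(-39) = 1872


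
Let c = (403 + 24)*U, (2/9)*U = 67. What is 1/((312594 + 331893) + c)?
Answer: 2/1546455 ≈ 1.2933e-6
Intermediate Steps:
U = 603/2 (U = (9/2)*67 = 603/2 ≈ 301.50)
c = 257481/2 (c = (403 + 24)*(603/2) = 427*(603/2) = 257481/2 ≈ 1.2874e+5)
1/((312594 + 331893) + c) = 1/((312594 + 331893) + 257481/2) = 1/(644487 + 257481/2) = 1/(1546455/2) = 2/1546455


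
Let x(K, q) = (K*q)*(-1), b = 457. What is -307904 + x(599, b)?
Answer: -581647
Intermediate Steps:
x(K, q) = -K*q
-307904 + x(599, b) = -307904 - 1*599*457 = -307904 - 273743 = -581647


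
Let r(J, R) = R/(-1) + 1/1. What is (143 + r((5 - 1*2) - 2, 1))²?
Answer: 20449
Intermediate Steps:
r(J, R) = 1 - R (r(J, R) = R*(-1) + 1*1 = -R + 1 = 1 - R)
(143 + r((5 - 1*2) - 2, 1))² = (143 + (1 - 1*1))² = (143 + (1 - 1))² = (143 + 0)² = 143² = 20449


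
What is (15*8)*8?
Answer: 960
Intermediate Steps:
(15*8)*8 = 120*8 = 960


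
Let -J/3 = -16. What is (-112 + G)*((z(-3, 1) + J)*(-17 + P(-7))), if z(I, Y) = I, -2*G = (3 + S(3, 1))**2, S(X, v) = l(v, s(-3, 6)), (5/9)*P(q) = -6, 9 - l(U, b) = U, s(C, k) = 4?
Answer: 431595/2 ≈ 2.1580e+5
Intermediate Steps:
J = 48 (J = -3*(-16) = 48)
l(U, b) = 9 - U
P(q) = -54/5 (P(q) = (9/5)*(-6) = -54/5)
S(X, v) = 9 - v
G = -121/2 (G = -(3 + (9 - 1*1))**2/2 = -(3 + (9 - 1))**2/2 = -(3 + 8)**2/2 = -1/2*11**2 = -1/2*121 = -121/2 ≈ -60.500)
(-112 + G)*((z(-3, 1) + J)*(-17 + P(-7))) = (-112 - 121/2)*((-3 + 48)*(-17 - 54/5)) = -15525*(-139)/(2*5) = -345/2*(-1251) = 431595/2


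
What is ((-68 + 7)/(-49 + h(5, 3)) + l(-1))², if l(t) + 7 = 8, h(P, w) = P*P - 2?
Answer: 7569/676 ≈ 11.197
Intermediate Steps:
h(P, w) = -2 + P² (h(P, w) = P² - 2 = -2 + P²)
l(t) = 1 (l(t) = -7 + 8 = 1)
((-68 + 7)/(-49 + h(5, 3)) + l(-1))² = ((-68 + 7)/(-49 + (-2 + 5²)) + 1)² = (-61/(-49 + (-2 + 25)) + 1)² = (-61/(-49 + 23) + 1)² = (-61/(-26) + 1)² = (-61*(-1/26) + 1)² = (61/26 + 1)² = (87/26)² = 7569/676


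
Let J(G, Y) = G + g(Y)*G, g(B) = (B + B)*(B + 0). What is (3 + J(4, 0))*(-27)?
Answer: -189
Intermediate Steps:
g(B) = 2*B**2 (g(B) = (2*B)*B = 2*B**2)
J(G, Y) = G + 2*G*Y**2 (J(G, Y) = G + (2*Y**2)*G = G + 2*G*Y**2)
(3 + J(4, 0))*(-27) = (3 + 4*(1 + 2*0**2))*(-27) = (3 + 4*(1 + 2*0))*(-27) = (3 + 4*(1 + 0))*(-27) = (3 + 4*1)*(-27) = (3 + 4)*(-27) = 7*(-27) = -189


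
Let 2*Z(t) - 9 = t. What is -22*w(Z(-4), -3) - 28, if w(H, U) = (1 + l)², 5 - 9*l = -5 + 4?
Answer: -802/9 ≈ -89.111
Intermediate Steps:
Z(t) = 9/2 + t/2
l = ⅔ (l = 5/9 - (-5 + 4)/9 = 5/9 - ⅑*(-1) = 5/9 + ⅑ = ⅔ ≈ 0.66667)
w(H, U) = 25/9 (w(H, U) = (1 + ⅔)² = (5/3)² = 25/9)
-22*w(Z(-4), -3) - 28 = -22*25/9 - 28 = -550/9 - 28 = -802/9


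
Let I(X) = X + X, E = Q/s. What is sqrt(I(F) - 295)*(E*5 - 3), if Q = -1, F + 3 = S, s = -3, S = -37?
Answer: -20*I*sqrt(15)/3 ≈ -25.82*I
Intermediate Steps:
F = -40 (F = -3 - 37 = -40)
E = 1/3 (E = -1/(-3) = -1*(-1/3) = 1/3 ≈ 0.33333)
I(X) = 2*X
sqrt(I(F) - 295)*(E*5 - 3) = sqrt(2*(-40) - 295)*((1/3)*5 - 3) = sqrt(-80 - 295)*(5/3 - 3) = sqrt(-375)*(-4/3) = (5*I*sqrt(15))*(-4/3) = -20*I*sqrt(15)/3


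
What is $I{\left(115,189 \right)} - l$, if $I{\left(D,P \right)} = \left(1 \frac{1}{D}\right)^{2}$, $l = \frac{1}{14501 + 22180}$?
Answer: $\frac{23456}{485106225} \approx 4.8352 \cdot 10^{-5}$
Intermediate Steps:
$l = \frac{1}{36681} \approx 2.7262 \cdot 10^{-5}$
$I{\left(D,P \right)} = \frac{1}{D^{2}}$ ($I{\left(D,P \right)} = \left(\frac{1}{D}\right)^{2} = \frac{1}{D^{2}}$)
$I{\left(115,189 \right)} - l = \frac{1}{13225} - \frac{1}{36681} = \frac{23456}{485106225}$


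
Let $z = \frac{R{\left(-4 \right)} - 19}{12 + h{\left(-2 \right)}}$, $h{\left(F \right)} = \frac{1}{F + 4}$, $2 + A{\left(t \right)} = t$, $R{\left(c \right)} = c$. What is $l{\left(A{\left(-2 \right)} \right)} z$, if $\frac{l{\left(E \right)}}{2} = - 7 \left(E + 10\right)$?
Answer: $\frac{3864}{25} \approx 154.56$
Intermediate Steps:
$A{\left(t \right)} = -2 + t$
$h{\left(F \right)} = \frac{1}{4 + F}$
$l{\left(E \right)} = -140 - 14 E$ ($l{\left(E \right)} = 2 \left(- 7 \left(E + 10\right)\right) = 2 \left(- 7 \left(10 + E\right)\right) = 2 \left(-70 - 7 E\right) = -140 - 14 E$)
$z = - \frac{46}{25}$ ($z = \frac{-4 - 19}{12 + \frac{1}{4 - 2}} = - \frac{23}{12 + \frac{1}{2}} = - \frac{23}{\frac{25}{2}} = \left(-23\right) \frac{2}{25} = - \frac{46}{25} \approx -1.84$)
$l{\left(A{\left(-2 \right)} \right)} z = \left(-140 - 14 \left(-2 - 2\right)\right) \left(- \frac{46}{25}\right) = \left(-140 - -56\right) \left(- \frac{46}{25}\right) = \left(-140 + 56\right) \left(- \frac{46}{25}\right) = \left(-84\right) \left(- \frac{46}{25}\right) = \frac{3864}{25}$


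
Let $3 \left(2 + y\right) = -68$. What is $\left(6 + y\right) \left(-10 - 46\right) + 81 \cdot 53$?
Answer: $\frac{16015}{3} \approx 5338.3$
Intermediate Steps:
$y = - \frac{74}{3}$ ($y = -2 + \frac{1}{3} \left(-68\right) = -2 - \frac{68}{3} = - \frac{74}{3} \approx -24.667$)
$\left(6 + y\right) \left(-10 - 46\right) + 81 \cdot 53 = \left(6 - \frac{74}{3}\right) \left(-10 - 46\right) + 81 \cdot 53 = \left(- \frac{56}{3}\right) \left(-56\right) + 4293 = \frac{3136}{3} + 4293 = \frac{16015}{3}$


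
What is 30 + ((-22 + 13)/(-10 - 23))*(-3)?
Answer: 321/11 ≈ 29.182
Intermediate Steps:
30 + ((-22 + 13)/(-10 - 23))*(-3) = 30 - 9/(-33)*(-3) = 30 - 9*(-1/33)*(-3) = 30 + (3/11)*(-3) = 30 - 9/11 = 321/11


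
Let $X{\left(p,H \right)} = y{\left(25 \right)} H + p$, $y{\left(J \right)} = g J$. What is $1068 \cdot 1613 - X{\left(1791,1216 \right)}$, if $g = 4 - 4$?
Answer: $1720893$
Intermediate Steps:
$g = 0$
$y{\left(J \right)} = 0$ ($y{\left(J \right)} = 0 J = 0$)
$X{\left(p,H \right)} = p$ ($X{\left(p,H \right)} = 0 H + p = 0 + p = p$)
$1068 \cdot 1613 - X{\left(1791,1216 \right)} = 1068 \cdot 1613 - 1791 = 1722684 - 1791 = 1720893$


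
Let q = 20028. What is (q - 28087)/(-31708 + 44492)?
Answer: -8059/12784 ≈ -0.63040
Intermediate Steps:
(q - 28087)/(-31708 + 44492) = (20028 - 28087)/(-31708 + 44492) = -8059/12784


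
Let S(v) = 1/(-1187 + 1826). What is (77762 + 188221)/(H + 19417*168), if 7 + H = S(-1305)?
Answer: 169963137/2084449312 ≈ 0.081539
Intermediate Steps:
S(v) = 1/639
H = -4472/639 (H = -7 + 1/639 = -4472/639 ≈ -6.9984)
(77762 + 188221)/(H + 19417*168) = (77762 + 188221)/(-4472/639 + 19417*168) = 265983/(-4472/639 + 3262056) = 265983/(2084449312/639) = 265983*(639/2084449312) = 169963137/2084449312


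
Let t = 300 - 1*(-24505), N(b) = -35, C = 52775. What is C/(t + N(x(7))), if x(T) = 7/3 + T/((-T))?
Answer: 10555/4954 ≈ 2.1306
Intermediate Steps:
x(T) = 4/3 (x(T) = 7*(⅓) + T*(-1/T) = 7/3 - 1 = 4/3)
t = 24805 (t = 300 + 24505 = 24805)
C/(t + N(x(7))) = 52775/(24805 - 35) = 52775/24770 = 52775*(1/24770) = 10555/4954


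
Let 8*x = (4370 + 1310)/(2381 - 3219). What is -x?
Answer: 355/419 ≈ 0.84726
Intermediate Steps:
x = -355/419 (x = ((4370 + 1310)/(2381 - 3219))/8 = (5680/(-838))/8 = (5680*(-1/838))/8 = (⅛)*(-2840/419) = -355/419 ≈ -0.84726)
-x = -1*(-355/419) = 355/419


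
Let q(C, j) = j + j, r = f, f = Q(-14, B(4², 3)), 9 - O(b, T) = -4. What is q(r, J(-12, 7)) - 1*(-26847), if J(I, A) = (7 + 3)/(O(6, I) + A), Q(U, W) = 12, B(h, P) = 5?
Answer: 26848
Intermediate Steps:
O(b, T) = 13 (O(b, T) = 9 - 1*(-4) = 9 + 4 = 13)
J(I, A) = 10/(13 + A) (J(I, A) = (7 + 3)/(13 + A) = 10/(13 + A))
f = 12
r = 12
q(C, j) = 2*j
q(r, J(-12, 7)) - 1*(-26847) = 2*(10/(13 + 7)) - 1*(-26847) = 2*(10/20) + 26847 = 2*(10*(1/20)) + 26847 = 2*(½) + 26847 = 1 + 26847 = 26848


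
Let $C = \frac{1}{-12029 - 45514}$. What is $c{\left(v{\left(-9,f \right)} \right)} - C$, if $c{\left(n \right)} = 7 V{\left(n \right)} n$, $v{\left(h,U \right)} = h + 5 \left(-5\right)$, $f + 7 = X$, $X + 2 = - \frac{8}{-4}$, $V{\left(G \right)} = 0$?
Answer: $\frac{1}{57543} \approx 1.7378 \cdot 10^{-5}$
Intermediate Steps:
$X = 0$ ($X = -2 - \frac{8}{-4} = -2 - -2 = -2 + 2 = 0$)
$f = -7$ ($f = -7 + 0 = -7$)
$v{\left(h,U \right)} = -25 + h$ ($v{\left(h,U \right)} = h - 25 = -25 + h$)
$c{\left(n \right)} = 0$ ($c{\left(n \right)} = 7 \cdot 0 n = 0 n = 0$)
$C = - \frac{1}{57543}$ ($C = \frac{1}{-57543} = - \frac{1}{57543} \approx -1.7378 \cdot 10^{-5}$)
$c{\left(v{\left(-9,f \right)} \right)} - C = 0 - - \frac{1}{57543} = 0 + \frac{1}{57543} = \frac{1}{57543}$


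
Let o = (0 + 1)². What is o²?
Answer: 1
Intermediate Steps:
o = 1 (o = 1² = 1)
o² = 1² = 1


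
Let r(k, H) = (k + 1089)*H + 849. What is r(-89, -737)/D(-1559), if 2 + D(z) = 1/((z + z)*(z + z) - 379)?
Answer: 7156525073295/19443089 ≈ 3.6808e+5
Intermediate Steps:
r(k, H) = 849 + H*(1089 + k) (r(k, H) = (1089 + k)*H + 849 = H*(1089 + k) + 849 = 849 + H*(1089 + k))
D(z) = -2 + 1/(-379 + 4*z²) (D(z) = -2 + 1/((z + z)*(z + z) - 379) = -2 + 1/((2*z)*(2*z) - 379) = -2 + 1/(4*z² - 379) = -2 + 1/(-379 + 4*z²))
r(-89, -737)/D(-1559) = (849 + 1089*(-737) - 737*(-89))/(((759 - 8*(-1559)²)/(-379 + 4*(-1559)²))) = (849 - 802593 + 65593)/(((759 - 8*2430481)/(-379 + 4*2430481))) = -736151*(-379 + 9721924)/(759 - 19443848) = -736151/(-19443089/9721545) = -736151*(-9721545/19443089) = 7156525073295/19443089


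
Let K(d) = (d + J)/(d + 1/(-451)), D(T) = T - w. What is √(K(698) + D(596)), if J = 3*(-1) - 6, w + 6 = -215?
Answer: 4*√5066262015171/314797 ≈ 28.600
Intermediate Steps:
w = -221 (w = -6 - 215 = -221)
J = -9 (J = -3 - 6 = -9)
D(T) = 221 + T (D(T) = T - 1*(-221) = T + 221 = 221 + T)
K(d) = (-9 + d)/(-1/451 + d) (K(d) = (d - 9)/(d + 1/(-451)) = (-9 + d)/(d - 1/451) = (-9 + d)/(-1/451 + d))
√(K(698) + D(596)) = √(451*(-9 + 698)/(-1 + 451*698) + (221 + 596)) = √(451*689/(-1 + 314798) + 817) = √(451*689/314797 + 817) = √(451*(1/314797)*689 + 817) = √(310739/314797 + 817) = √(257499888/314797) = 4*√5066262015171/314797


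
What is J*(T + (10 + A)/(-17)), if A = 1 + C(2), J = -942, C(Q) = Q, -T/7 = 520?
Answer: 58303206/17 ≈ 3.4296e+6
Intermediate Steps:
T = -3640 (T = -7*520 = -3640)
A = 3 (A = 1 + 2 = 3)
J*(T + (10 + A)/(-17)) = -942*(-3640 + (10 + 3)/(-17)) = -942*(-3640 - 1/17*13) = -942*(-3640 - 13/17) = -942*(-61893/17) = 58303206/17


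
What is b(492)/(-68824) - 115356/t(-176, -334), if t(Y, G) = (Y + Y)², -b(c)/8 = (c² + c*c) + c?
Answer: 14763487203/266486528 ≈ 55.401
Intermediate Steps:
b(c) = -16*c² - 8*c (b(c) = -8*((c² + c*c) + c) = -8*((c² + c²) + c) = -8*(2*c² + c) = -8*(c + 2*c²) = -16*c² - 8*c)
t(Y, G) = 4*Y² (t(Y, G) = (2*Y)² = 4*Y²)
b(492)/(-68824) - 115356/t(-176, -334) = -8*492*(1 + 2*492)/(-68824) - 115356/(4*(-176)²) = -8*492*(1 + 984)*(-1/68824) - 115356/(4*30976) = -8*492*985*(-1/68824) - 115356/123904 = -3876960*(-1/68824) - 115356*1/123904 = 484620/8603 - 28839/30976 = 14763487203/266486528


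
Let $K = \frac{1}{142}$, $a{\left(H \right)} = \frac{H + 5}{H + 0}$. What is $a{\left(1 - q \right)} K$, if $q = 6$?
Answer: $0$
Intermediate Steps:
$a{\left(H \right)} = \frac{5 + H}{H}$
$K = \frac{1}{142} \approx 0.0070423$
$a{\left(1 - q \right)} K = \frac{5 + \left(1 - 6\right)}{1 - 6} \cdot \frac{1}{142} = \frac{5 - 5}{-5} \cdot \frac{1}{142} = \left(- \frac{1}{5}\right) 0 \cdot \frac{1}{142} = 0 \cdot \frac{1}{142} = 0$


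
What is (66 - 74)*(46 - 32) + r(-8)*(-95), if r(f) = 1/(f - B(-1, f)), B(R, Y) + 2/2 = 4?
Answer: -1137/11 ≈ -103.36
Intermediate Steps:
B(R, Y) = 3 (B(R, Y) = -1 + 4 = 3)
r(f) = 1/(-3 + f) (r(f) = 1/(f - 1*3) = 1/(f - 3) = 1/(-3 + f))
(66 - 74)*(46 - 32) + r(-8)*(-95) = (66 - 74)*(46 - 32) - 95/(-3 - 8) = -8*14 - 95/(-11) = -112 - 1/11*(-95) = -112 + 95/11 = -1137/11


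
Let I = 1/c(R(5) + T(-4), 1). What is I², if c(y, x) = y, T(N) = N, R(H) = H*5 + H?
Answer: 1/676 ≈ 0.0014793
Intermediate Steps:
R(H) = 6*H (R(H) = 5*H + H = 6*H)
I = 1/26 (I = 1/(6*5 - 4) = 1/(30 - 4) = 1/26 ≈ 0.038462)
I² = (1/26)² = 1/676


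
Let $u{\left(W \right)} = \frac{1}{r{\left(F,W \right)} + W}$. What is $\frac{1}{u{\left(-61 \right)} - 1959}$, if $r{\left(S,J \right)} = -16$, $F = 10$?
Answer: $- \frac{77}{150844} \approx -0.00051046$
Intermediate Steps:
$u{\left(W \right)} = \frac{1}{-16 + W}$
$\frac{1}{u{\left(-61 \right)} - 1959} = \frac{1}{\frac{1}{-16 - 61} - 1959} = \frac{1}{\frac{1}{-77} - 1959} = \frac{1}{- \frac{1}{77} - 1959} = \frac{1}{- \frac{150844}{77}} = - \frac{77}{150844}$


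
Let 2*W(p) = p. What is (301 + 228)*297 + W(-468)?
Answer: 156879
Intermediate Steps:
W(p) = p/2
(301 + 228)*297 + W(-468) = (301 + 228)*297 + (1/2)*(-468) = 529*297 - 234 = 157113 - 234 = 156879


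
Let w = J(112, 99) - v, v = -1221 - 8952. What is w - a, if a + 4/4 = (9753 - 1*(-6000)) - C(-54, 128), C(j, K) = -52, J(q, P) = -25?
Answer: -5656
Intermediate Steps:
v = -10173
w = 10148 (w = -25 - 1*(-10173) = -25 + 10173 = 10148)
a = 15804 (a = -1 + ((9753 - 1*(-6000)) - 1*(-52)) = -1 + ((9753 + 6000) + 52) = -1 + (15753 + 52) = -1 + 15805 = 15804)
w - a = 10148 - 1*15804 = 10148 - 15804 = -5656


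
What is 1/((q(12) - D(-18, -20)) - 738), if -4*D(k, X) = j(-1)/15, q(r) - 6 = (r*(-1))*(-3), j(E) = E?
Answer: -60/41761 ≈ -0.0014367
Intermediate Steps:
q(r) = 6 + 3*r (q(r) = 6 + (r*(-1))*(-3) = 6 - r*(-3) = 6 + 3*r)
D(k, X) = 1/60 (D(k, X) = -(-1)/(4*15) = -1/4*(-1/15) = 1/60)
1/((q(12) - D(-18, -20)) - 738) = 1/(((6 + 3*12) - 1*1/60) - 738) = 1/(((6 + 36) - 1/60) - 738) = 1/((42 - 1/60) - 738) = 1/(2519/60 - 738) = 1/(-41761/60) = -60/41761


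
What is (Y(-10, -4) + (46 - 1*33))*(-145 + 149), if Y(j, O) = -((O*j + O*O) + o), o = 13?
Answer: -224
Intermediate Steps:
Y(j, O) = -13 - O**2 - O*j (Y(j, O) = -((O*j + O*O) + 13) = -((O*j + O**2) + 13) = -((O**2 + O*j) + 13) = -(13 + O**2 + O*j) = -13 - O**2 - O*j)
(Y(-10, -4) + (46 - 1*33))*(-145 + 149) = ((-13 - 1*(-4)**2 - 1*(-4)*(-10)) + (46 - 1*33))*(-145 + 149) = ((-13 - 1*16 - 40) + (46 - 33))*4 = ((-13 - 16 - 40) + 13)*4 = (-69 + 13)*4 = -56*4 = -224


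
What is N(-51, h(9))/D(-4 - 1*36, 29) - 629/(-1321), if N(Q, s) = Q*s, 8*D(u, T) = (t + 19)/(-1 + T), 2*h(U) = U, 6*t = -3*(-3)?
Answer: -135794147/54161 ≈ -2507.2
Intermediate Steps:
t = 3/2 (t = (-3*(-3))/6 = (⅙)*9 = 3/2 ≈ 1.5000)
h(U) = U/2
D(u, T) = 41/(16*(-1 + T)) (D(u, T) = ((3/2 + 19)/(-1 + T))/8 = (41/(2*(-1 + T)))/8 = 41/(16*(-1 + T)))
N(-51, h(9))/D(-4 - 1*36, 29) - 629/(-1321) = (-51*9/2)/((41/(16*(-1 + 29)))) - 629/(-1321) = (-51*9/2)/(((41/16)/28)) - 629*(-1/1321) = -459/(2*((41/16)*(1/28))) + 629/1321 = -459/(2*41/448) + 629/1321 = -459/2*448/41 + 629/1321 = -102816/41 + 629/1321 = -135794147/54161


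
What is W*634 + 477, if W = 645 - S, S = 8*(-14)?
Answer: 480415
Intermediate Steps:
S = -112
W = 757 (W = 645 - 1*(-112) = 645 + 112 = 757)
W*634 + 477 = 757*634 + 477 = 479938 + 477 = 480415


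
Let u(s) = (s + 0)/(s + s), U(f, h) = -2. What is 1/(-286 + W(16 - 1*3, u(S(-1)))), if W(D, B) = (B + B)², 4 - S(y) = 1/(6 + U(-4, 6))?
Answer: -1/285 ≈ -0.0035088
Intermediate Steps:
S(y) = 15/4 (S(y) = 4 - 1/(6 - 2) = 4 - 1/4 = 4 - 1*¼ = 4 - ¼ = 15/4)
u(s) = ½ (u(s) = s/((2*s)) = s*(1/(2*s)) = ½)
W(D, B) = 4*B² (W(D, B) = (2*B)² = 4*B²)
1/(-286 + W(16 - 1*3, u(S(-1)))) = 1/(-286 + 4*(½)²) = 1/(-286 + 4*(¼)) = 1/(-286 + 1) = 1/(-285) = -1/285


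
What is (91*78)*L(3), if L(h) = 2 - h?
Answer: -7098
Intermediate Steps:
(91*78)*L(3) = (91*78)*(2 - 1*3) = 7098*(2 - 3) = 7098*(-1) = -7098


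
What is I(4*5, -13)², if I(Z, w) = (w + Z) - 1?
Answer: 36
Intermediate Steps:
I(Z, w) = -1 + Z + w (I(Z, w) = (Z + w) - 1 = -1 + Z + w)
I(4*5, -13)² = (-1 + 4*5 - 13)² = (-1 + 20 - 13)² = 6² = 36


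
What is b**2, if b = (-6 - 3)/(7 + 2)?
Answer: 1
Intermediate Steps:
b = -1 (b = -9/9 = -9*1/9 = -1)
b**2 = (-1)**2 = 1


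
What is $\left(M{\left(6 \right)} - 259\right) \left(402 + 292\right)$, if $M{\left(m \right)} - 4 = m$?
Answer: $-172806$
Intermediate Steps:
$M{\left(m \right)} = 4 + m$
$\left(M{\left(6 \right)} - 259\right) \left(402 + 292\right) = \left(\left(4 + 6\right) - 259\right) \left(402 + 292\right) = \left(10 - 259\right) 694 = \left(-249\right) 694 = -172806$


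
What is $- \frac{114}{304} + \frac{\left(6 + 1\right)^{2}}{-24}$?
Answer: $- \frac{29}{12} \approx -2.4167$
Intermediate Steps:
$- \frac{114}{304} + \frac{\left(6 + 1\right)^{2}}{-24} = \left(-114\right) \frac{1}{304} + 7^{2} \left(- \frac{1}{24}\right) = - \frac{3}{8} + 49 \left(- \frac{1}{24}\right) = - \frac{3}{8} - \frac{49}{24} = - \frac{29}{12}$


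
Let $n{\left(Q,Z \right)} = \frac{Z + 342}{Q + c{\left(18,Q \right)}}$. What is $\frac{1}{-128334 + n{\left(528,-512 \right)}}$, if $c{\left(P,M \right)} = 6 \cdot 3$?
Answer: $- \frac{273}{35035267} \approx -7.7921 \cdot 10^{-6}$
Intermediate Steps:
$c{\left(P,M \right)} = 18$
$n{\left(Q,Z \right)} = \frac{342 + Z}{18 + Q}$ ($n{\left(Q,Z \right)} = \frac{Z + 342}{Q + 18} = \frac{342 + Z}{18 + Q}$)
$\frac{1}{-128334 + n{\left(528,-512 \right)}} = \frac{1}{-128334 + \frac{342 - 512}{18 + 528}} = \frac{1}{-128334 + \frac{1}{546} \left(-170\right)} = \frac{1}{-128334 - \frac{85}{273}} = \frac{1}{- \frac{35035267}{273}} = - \frac{273}{35035267}$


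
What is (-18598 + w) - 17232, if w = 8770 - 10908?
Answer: -37968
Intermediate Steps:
w = -2138
(-18598 + w) - 17232 = (-18598 - 2138) - 17232 = -20736 - 17232 = -37968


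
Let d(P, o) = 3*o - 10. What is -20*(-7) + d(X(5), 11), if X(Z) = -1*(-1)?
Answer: 163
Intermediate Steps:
X(Z) = 1
d(P, o) = -10 + 3*o
-20*(-7) + d(X(5), 11) = -20*(-7) + (-10 + 3*11) = 140 + (-10 + 33) = 140 + 23 = 163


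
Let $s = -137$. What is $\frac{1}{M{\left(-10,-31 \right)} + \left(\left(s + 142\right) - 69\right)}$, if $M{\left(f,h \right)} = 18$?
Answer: $- \frac{1}{46} \approx -0.021739$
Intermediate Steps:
$\frac{1}{M{\left(-10,-31 \right)} + \left(\left(s + 142\right) - 69\right)} = \frac{1}{18 + \left(\left(-137 + 142\right) - 69\right)} = \frac{1}{18 + \left(5 - 69\right)} = \frac{1}{18 - 64} = \frac{1}{-46} = - \frac{1}{46}$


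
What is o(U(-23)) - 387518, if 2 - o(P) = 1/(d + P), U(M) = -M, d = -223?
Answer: -77503199/200 ≈ -3.8752e+5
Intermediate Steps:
o(P) = 2 - 1/(-223 + P)
o(U(-23)) - 387518 = (-447 + 2*(-1*(-23)))/(-223 - 1*(-23)) - 387518 = (-447 + 2*23)/(-223 + 23) - 387518 = (-447 + 46)/(-200) - 387518 = -1/200*(-401) - 387518 = 401/200 - 387518 = -77503199/200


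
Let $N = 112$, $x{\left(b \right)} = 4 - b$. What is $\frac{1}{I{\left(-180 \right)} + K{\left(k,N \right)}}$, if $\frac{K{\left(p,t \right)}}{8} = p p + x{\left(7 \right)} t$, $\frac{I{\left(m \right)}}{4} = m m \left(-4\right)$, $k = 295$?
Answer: $\frac{1}{175112} \approx 5.7106 \cdot 10^{-6}$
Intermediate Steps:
$I{\left(m \right)} = - 16 m^{2}$ ($I{\left(m \right)} = 4 m m \left(-4\right) = 4 m^{2} \left(-4\right) = 4 \left(- 4 m^{2}\right) = - 16 m^{2}$)
$K{\left(p,t \right)} = - 24 t + 8 p^{2}$ ($K{\left(p,t \right)} = 8 \left(p p + \left(4 - 7\right) t\right) = 8 \left(p^{2} + \left(4 - 7\right) t\right) = 8 \left(p^{2} - 3 t\right) = - 24 t + 8 p^{2}$)
$\frac{1}{I{\left(-180 \right)} + K{\left(k,N \right)}} = \frac{1}{- 16 \left(-180\right)^{2} + \left(\left(-24\right) 112 + 8 \cdot 295^{2}\right)} = \frac{1}{\left(-16\right) 32400 + \left(-2688 + 8 \cdot 87025\right)} = \frac{1}{-518400 + \left(-2688 + 696200\right)} = \frac{1}{-518400 + 693512} = \frac{1}{175112}$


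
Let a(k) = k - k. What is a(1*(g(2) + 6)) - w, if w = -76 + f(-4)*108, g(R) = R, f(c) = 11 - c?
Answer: -1544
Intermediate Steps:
a(k) = 0
w = 1544 (w = -76 + (11 - 1*(-4))*108 = -76 + (11 + 4)*108 = -76 + 15*108 = -76 + 1620 = 1544)
a(1*(g(2) + 6)) - w = 0 - 1*1544 = 0 - 1544 = -1544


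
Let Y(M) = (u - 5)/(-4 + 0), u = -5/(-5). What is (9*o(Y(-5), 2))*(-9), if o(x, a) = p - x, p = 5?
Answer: -324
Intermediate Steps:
u = 1 (u = -5*(-1/5) = 1)
Y(M) = 1 (Y(M) = (1 - 5)/(-4 + 0) = -4/(-4) = -4*(-1/4) = 1)
o(x, a) = 5 - x
(9*o(Y(-5), 2))*(-9) = (9*(5 - 1*1))*(-9) = (9*(5 - 1))*(-9) = (9*4)*(-9) = 36*(-9) = -324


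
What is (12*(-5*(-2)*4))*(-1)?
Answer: -480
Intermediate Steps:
(12*(-5*(-2)*4))*(-1) = (12*(10*4))*(-1) = (12*40)*(-1) = 480*(-1) = -480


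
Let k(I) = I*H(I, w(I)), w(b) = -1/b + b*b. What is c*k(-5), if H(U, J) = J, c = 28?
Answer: -3528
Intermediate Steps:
w(b) = b² - 1/b (w(b) = -1/b + b² = b² - 1/b)
k(I) = -1 + I³ (k(I) = I*((-1 + I³)/I) = -1 + I³)
c*k(-5) = 28*(-1 + (-5)³) = 28*(-1 - 125) = 28*(-126) = -3528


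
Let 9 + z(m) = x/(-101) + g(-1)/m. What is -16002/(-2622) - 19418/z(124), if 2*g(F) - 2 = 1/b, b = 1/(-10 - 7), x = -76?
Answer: 213103962001/90939263 ≈ 2343.4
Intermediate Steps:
b = -1/17 (b = 1/(-17) = -1/17 ≈ -0.058824)
g(F) = -15/2 (g(F) = 1 + 1/(2*(-1/17)) = 1 + (1/2)*(-17) = 1 - 17/2 = -15/2)
z(m) = -833/101 - 15/(2*m) (z(m) = -9 + (-76/(-101) - 15/(2*m)) = -9 + (-76*(-1/101) - 15/(2*m)) = -9 + (76/101 - 15/(2*m)) = -833/101 - 15/(2*m))
-16002/(-2622) - 19418/z(124) = -16002/(-2622) - 19418*25048/(-1515 - 1666*124) = -16002*(-1/2622) - 19418*25048/(-1515 - 206584) = 2667/437 - 19418/((1/202)*(1/124)*(-208099)) = 2667/437 - 19418/(-208099/25048) = 2667/437 - 19418*(-25048/208099) = 2667/437 + 486382064/208099 = 213103962001/90939263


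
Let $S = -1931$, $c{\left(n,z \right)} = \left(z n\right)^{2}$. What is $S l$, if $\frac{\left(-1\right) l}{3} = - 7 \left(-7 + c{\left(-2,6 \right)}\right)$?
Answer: $-5555487$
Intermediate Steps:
$c{\left(n,z \right)} = n^{2} z^{2}$ ($c{\left(n,z \right)} = \left(n z\right)^{2} = n^{2} z^{2}$)
$l = 2877$ ($l = - 3 \left(- 7 \left(-7 + \left(-2\right)^{2} \cdot 6^{2}\right)\right) = - 3 \left(- 7 \left(-7 + 4 \cdot 36\right)\right) = - 3 \left(- 7 \left(-7 + 144\right)\right) = - 3 \left(\left(-7\right) 137\right) = \left(-3\right) \left(-959\right) = 2877$)
$S l = \left(-1931\right) 2877 = -5555487$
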